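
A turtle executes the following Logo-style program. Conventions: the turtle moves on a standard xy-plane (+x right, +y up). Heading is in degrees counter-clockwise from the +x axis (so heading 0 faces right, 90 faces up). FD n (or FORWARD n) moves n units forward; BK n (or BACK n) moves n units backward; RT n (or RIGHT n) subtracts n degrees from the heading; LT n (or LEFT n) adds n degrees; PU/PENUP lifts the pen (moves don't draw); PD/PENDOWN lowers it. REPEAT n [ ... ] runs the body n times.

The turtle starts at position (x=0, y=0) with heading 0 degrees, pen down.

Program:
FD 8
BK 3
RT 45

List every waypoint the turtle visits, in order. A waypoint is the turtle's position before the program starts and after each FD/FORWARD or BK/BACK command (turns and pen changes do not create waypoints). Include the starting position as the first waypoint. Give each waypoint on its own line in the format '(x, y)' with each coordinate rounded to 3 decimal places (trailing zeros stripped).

Answer: (0, 0)
(8, 0)
(5, 0)

Derivation:
Executing turtle program step by step:
Start: pos=(0,0), heading=0, pen down
FD 8: (0,0) -> (8,0) [heading=0, draw]
BK 3: (8,0) -> (5,0) [heading=0, draw]
RT 45: heading 0 -> 315
Final: pos=(5,0), heading=315, 2 segment(s) drawn
Waypoints (3 total):
(0, 0)
(8, 0)
(5, 0)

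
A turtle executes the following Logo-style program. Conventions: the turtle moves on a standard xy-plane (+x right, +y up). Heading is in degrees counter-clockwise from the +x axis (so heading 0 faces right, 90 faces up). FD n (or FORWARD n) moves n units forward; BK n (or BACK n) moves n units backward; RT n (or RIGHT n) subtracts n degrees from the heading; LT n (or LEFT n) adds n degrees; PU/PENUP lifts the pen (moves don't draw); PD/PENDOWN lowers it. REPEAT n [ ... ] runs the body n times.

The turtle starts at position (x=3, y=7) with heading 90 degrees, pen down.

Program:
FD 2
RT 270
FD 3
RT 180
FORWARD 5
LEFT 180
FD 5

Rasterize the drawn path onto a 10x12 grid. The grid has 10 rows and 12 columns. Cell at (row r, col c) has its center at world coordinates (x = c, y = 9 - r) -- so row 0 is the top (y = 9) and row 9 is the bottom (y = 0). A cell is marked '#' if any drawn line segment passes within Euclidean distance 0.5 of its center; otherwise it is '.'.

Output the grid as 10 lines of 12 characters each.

Segment 0: (3,7) -> (3,9)
Segment 1: (3,9) -> (0,9)
Segment 2: (0,9) -> (5,9)
Segment 3: (5,9) -> (0,9)

Answer: ######......
...#........
...#........
............
............
............
............
............
............
............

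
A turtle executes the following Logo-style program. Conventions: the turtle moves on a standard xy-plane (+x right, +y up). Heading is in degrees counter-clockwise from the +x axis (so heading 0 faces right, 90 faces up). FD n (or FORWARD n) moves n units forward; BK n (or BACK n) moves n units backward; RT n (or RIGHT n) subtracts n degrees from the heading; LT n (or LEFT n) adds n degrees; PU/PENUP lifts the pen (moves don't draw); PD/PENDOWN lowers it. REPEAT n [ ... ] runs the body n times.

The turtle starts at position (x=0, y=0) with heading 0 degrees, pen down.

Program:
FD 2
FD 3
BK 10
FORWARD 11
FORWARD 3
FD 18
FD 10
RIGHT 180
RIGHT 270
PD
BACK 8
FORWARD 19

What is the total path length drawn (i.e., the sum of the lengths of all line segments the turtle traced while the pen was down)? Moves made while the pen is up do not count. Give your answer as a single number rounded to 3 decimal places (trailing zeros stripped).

Answer: 84

Derivation:
Executing turtle program step by step:
Start: pos=(0,0), heading=0, pen down
FD 2: (0,0) -> (2,0) [heading=0, draw]
FD 3: (2,0) -> (5,0) [heading=0, draw]
BK 10: (5,0) -> (-5,0) [heading=0, draw]
FD 11: (-5,0) -> (6,0) [heading=0, draw]
FD 3: (6,0) -> (9,0) [heading=0, draw]
FD 18: (9,0) -> (27,0) [heading=0, draw]
FD 10: (27,0) -> (37,0) [heading=0, draw]
RT 180: heading 0 -> 180
RT 270: heading 180 -> 270
PD: pen down
BK 8: (37,0) -> (37,8) [heading=270, draw]
FD 19: (37,8) -> (37,-11) [heading=270, draw]
Final: pos=(37,-11), heading=270, 9 segment(s) drawn

Segment lengths:
  seg 1: (0,0) -> (2,0), length = 2
  seg 2: (2,0) -> (5,0), length = 3
  seg 3: (5,0) -> (-5,0), length = 10
  seg 4: (-5,0) -> (6,0), length = 11
  seg 5: (6,0) -> (9,0), length = 3
  seg 6: (9,0) -> (27,0), length = 18
  seg 7: (27,0) -> (37,0), length = 10
  seg 8: (37,0) -> (37,8), length = 8
  seg 9: (37,8) -> (37,-11), length = 19
Total = 84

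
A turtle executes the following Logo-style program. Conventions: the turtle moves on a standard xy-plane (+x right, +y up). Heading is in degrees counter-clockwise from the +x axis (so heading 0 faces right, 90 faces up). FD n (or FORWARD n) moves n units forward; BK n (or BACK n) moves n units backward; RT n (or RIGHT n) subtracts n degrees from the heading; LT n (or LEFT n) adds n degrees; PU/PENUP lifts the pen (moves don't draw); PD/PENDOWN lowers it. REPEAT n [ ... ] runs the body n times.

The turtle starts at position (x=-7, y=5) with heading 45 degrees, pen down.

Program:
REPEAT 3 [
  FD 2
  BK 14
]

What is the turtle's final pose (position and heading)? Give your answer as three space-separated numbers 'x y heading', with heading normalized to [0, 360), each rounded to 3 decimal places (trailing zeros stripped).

Executing turtle program step by step:
Start: pos=(-7,5), heading=45, pen down
REPEAT 3 [
  -- iteration 1/3 --
  FD 2: (-7,5) -> (-5.586,6.414) [heading=45, draw]
  BK 14: (-5.586,6.414) -> (-15.485,-3.485) [heading=45, draw]
  -- iteration 2/3 --
  FD 2: (-15.485,-3.485) -> (-14.071,-2.071) [heading=45, draw]
  BK 14: (-14.071,-2.071) -> (-23.971,-11.971) [heading=45, draw]
  -- iteration 3/3 --
  FD 2: (-23.971,-11.971) -> (-22.556,-10.556) [heading=45, draw]
  BK 14: (-22.556,-10.556) -> (-32.456,-20.456) [heading=45, draw]
]
Final: pos=(-32.456,-20.456), heading=45, 6 segment(s) drawn

Answer: -32.456 -20.456 45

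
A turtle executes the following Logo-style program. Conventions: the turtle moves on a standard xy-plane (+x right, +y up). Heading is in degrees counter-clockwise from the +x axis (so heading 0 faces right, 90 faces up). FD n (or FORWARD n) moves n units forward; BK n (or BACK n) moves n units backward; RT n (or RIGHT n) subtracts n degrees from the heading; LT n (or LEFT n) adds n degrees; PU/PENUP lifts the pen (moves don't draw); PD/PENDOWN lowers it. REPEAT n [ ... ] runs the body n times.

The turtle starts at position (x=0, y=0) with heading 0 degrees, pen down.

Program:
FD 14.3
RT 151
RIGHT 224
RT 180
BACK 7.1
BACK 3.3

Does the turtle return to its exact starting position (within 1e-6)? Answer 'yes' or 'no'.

Executing turtle program step by step:
Start: pos=(0,0), heading=0, pen down
FD 14.3: (0,0) -> (14.3,0) [heading=0, draw]
RT 151: heading 0 -> 209
RT 224: heading 209 -> 345
RT 180: heading 345 -> 165
BK 7.1: (14.3,0) -> (21.158,-1.838) [heading=165, draw]
BK 3.3: (21.158,-1.838) -> (24.346,-2.692) [heading=165, draw]
Final: pos=(24.346,-2.692), heading=165, 3 segment(s) drawn

Start position: (0, 0)
Final position: (24.346, -2.692)
Distance = 24.494; >= 1e-6 -> NOT closed

Answer: no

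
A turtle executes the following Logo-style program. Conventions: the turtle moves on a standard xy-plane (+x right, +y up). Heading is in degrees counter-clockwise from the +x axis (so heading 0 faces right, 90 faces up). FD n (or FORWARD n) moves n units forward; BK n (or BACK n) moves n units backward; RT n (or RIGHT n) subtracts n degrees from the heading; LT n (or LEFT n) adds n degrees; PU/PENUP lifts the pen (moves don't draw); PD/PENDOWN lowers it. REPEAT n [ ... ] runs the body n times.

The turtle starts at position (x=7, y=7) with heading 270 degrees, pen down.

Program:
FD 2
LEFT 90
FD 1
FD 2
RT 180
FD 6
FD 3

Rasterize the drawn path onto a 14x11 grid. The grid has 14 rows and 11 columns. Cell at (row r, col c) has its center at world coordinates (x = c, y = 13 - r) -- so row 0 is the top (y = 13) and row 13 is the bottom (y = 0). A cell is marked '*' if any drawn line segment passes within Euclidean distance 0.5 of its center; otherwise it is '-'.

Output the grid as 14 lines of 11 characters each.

Segment 0: (7,7) -> (7,5)
Segment 1: (7,5) -> (8,5)
Segment 2: (8,5) -> (10,5)
Segment 3: (10,5) -> (4,5)
Segment 4: (4,5) -> (1,5)

Answer: -----------
-----------
-----------
-----------
-----------
-----------
-------*---
-------*---
-**********
-----------
-----------
-----------
-----------
-----------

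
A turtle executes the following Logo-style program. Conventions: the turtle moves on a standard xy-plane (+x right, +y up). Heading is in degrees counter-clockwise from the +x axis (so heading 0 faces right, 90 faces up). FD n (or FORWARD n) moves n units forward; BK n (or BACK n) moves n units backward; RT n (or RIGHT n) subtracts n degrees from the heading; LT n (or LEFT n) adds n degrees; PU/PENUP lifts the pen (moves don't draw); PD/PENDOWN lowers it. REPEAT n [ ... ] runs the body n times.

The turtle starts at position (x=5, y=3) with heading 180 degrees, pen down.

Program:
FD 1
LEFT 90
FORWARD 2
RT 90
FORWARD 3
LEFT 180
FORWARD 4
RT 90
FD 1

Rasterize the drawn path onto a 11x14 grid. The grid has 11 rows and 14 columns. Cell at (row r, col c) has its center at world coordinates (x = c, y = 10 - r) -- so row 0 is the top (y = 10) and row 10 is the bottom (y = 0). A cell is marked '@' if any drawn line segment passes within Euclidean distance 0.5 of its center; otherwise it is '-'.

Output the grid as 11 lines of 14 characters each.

Answer: --------------
--------------
--------------
--------------
--------------
--------------
--------------
----@@--------
----@---------
-@@@@@--------
-----@--------

Derivation:
Segment 0: (5,3) -> (4,3)
Segment 1: (4,3) -> (4,1)
Segment 2: (4,1) -> (1,1)
Segment 3: (1,1) -> (5,1)
Segment 4: (5,1) -> (5,-0)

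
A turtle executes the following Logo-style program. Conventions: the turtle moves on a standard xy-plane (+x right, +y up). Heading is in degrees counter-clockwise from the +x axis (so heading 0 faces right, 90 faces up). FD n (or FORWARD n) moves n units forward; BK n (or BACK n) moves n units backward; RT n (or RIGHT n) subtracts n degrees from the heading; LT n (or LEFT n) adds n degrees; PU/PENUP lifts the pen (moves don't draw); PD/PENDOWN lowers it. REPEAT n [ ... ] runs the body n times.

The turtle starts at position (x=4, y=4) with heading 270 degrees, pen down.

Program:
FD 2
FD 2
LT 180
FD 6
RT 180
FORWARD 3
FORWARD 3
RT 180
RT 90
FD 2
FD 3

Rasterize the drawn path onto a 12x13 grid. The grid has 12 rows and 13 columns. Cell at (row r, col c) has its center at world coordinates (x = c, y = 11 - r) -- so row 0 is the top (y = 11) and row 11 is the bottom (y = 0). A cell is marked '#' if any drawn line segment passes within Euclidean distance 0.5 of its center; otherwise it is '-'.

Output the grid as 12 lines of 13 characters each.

Segment 0: (4,4) -> (4,2)
Segment 1: (4,2) -> (4,0)
Segment 2: (4,0) -> (4,6)
Segment 3: (4,6) -> (4,3)
Segment 4: (4,3) -> (4,0)
Segment 5: (4,0) -> (6,0)
Segment 6: (6,0) -> (9,0)

Answer: -------------
-------------
-------------
-------------
-------------
----#--------
----#--------
----#--------
----#--------
----#--------
----#--------
----######---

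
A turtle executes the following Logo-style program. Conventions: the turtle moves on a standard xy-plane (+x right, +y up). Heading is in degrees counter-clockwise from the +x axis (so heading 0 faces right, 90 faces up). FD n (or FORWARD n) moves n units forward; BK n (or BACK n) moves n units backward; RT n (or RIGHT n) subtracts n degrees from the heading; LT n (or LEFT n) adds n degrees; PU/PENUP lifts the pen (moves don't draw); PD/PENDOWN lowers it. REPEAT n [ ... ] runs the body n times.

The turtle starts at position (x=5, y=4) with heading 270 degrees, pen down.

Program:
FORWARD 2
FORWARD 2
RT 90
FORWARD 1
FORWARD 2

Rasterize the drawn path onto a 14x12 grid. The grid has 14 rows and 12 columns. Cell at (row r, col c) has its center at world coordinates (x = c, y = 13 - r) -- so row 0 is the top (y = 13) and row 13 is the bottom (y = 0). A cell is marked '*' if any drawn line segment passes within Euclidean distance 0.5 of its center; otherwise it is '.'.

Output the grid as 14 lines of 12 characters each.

Answer: ............
............
............
............
............
............
............
............
............
.....*......
.....*......
.....*......
.....*......
..****......

Derivation:
Segment 0: (5,4) -> (5,2)
Segment 1: (5,2) -> (5,0)
Segment 2: (5,0) -> (4,0)
Segment 3: (4,0) -> (2,0)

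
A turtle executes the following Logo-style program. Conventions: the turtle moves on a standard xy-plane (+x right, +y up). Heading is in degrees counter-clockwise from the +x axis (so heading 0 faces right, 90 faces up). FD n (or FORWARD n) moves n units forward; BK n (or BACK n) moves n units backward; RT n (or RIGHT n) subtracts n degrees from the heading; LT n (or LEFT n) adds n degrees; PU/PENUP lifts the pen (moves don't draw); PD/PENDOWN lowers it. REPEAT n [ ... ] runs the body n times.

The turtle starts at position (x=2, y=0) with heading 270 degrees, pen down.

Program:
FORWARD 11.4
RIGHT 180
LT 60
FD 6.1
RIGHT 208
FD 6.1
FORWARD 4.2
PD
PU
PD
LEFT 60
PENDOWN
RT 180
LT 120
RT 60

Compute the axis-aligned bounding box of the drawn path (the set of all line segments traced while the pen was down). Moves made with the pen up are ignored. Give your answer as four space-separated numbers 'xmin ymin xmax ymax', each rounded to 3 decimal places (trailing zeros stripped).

Executing turtle program step by step:
Start: pos=(2,0), heading=270, pen down
FD 11.4: (2,0) -> (2,-11.4) [heading=270, draw]
RT 180: heading 270 -> 90
LT 60: heading 90 -> 150
FD 6.1: (2,-11.4) -> (-3.283,-8.35) [heading=150, draw]
RT 208: heading 150 -> 302
FD 6.1: (-3.283,-8.35) -> (-0.05,-13.523) [heading=302, draw]
FD 4.2: (-0.05,-13.523) -> (2.175,-17.085) [heading=302, draw]
PD: pen down
PU: pen up
PD: pen down
LT 60: heading 302 -> 2
PD: pen down
RT 180: heading 2 -> 182
LT 120: heading 182 -> 302
RT 60: heading 302 -> 242
Final: pos=(2.175,-17.085), heading=242, 4 segment(s) drawn

Segment endpoints: x in {-3.283, -0.05, 2, 2, 2.175}, y in {-17.085, -13.523, -11.4, -8.35, 0}
xmin=-3.283, ymin=-17.085, xmax=2.175, ymax=0

Answer: -3.283 -17.085 2.175 0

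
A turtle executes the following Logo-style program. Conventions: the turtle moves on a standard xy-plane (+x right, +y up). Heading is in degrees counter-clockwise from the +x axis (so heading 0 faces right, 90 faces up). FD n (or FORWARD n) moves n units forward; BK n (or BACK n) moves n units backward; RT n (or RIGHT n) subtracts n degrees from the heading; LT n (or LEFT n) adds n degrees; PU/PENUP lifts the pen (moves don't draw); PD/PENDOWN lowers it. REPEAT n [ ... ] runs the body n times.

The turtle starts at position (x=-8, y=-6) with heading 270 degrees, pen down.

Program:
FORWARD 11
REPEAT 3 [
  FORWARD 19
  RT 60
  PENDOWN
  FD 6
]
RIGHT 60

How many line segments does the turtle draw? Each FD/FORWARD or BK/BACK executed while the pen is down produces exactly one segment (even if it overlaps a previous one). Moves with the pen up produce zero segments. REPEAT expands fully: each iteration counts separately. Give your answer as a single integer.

Answer: 7

Derivation:
Executing turtle program step by step:
Start: pos=(-8,-6), heading=270, pen down
FD 11: (-8,-6) -> (-8,-17) [heading=270, draw]
REPEAT 3 [
  -- iteration 1/3 --
  FD 19: (-8,-17) -> (-8,-36) [heading=270, draw]
  RT 60: heading 270 -> 210
  PD: pen down
  FD 6: (-8,-36) -> (-13.196,-39) [heading=210, draw]
  -- iteration 2/3 --
  FD 19: (-13.196,-39) -> (-29.651,-48.5) [heading=210, draw]
  RT 60: heading 210 -> 150
  PD: pen down
  FD 6: (-29.651,-48.5) -> (-34.847,-45.5) [heading=150, draw]
  -- iteration 3/3 --
  FD 19: (-34.847,-45.5) -> (-51.301,-36) [heading=150, draw]
  RT 60: heading 150 -> 90
  PD: pen down
  FD 6: (-51.301,-36) -> (-51.301,-30) [heading=90, draw]
]
RT 60: heading 90 -> 30
Final: pos=(-51.301,-30), heading=30, 7 segment(s) drawn
Segments drawn: 7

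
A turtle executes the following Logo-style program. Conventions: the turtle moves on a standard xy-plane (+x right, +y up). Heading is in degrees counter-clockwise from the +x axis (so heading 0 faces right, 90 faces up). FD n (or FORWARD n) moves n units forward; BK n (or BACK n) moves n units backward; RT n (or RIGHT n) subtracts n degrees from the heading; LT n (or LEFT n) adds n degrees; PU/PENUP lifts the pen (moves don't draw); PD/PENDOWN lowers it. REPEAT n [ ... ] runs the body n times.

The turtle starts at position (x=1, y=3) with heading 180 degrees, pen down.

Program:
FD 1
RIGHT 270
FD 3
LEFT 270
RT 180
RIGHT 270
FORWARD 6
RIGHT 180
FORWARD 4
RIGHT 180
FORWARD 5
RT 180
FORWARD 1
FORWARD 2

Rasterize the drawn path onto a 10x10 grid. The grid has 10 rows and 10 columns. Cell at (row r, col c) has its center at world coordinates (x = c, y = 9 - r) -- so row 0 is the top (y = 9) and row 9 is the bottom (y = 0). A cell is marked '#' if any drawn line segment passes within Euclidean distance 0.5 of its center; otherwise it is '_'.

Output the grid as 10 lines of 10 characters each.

Segment 0: (1,3) -> (0,3)
Segment 1: (0,3) -> (0,0)
Segment 2: (0,0) -> (-0,6)
Segment 3: (-0,6) -> (0,2)
Segment 4: (0,2) -> (-0,7)
Segment 5: (-0,7) -> (-0,6)
Segment 6: (-0,6) -> (-0,4)

Answer: __________
__________
#_________
#_________
#_________
#_________
##________
#_________
#_________
#_________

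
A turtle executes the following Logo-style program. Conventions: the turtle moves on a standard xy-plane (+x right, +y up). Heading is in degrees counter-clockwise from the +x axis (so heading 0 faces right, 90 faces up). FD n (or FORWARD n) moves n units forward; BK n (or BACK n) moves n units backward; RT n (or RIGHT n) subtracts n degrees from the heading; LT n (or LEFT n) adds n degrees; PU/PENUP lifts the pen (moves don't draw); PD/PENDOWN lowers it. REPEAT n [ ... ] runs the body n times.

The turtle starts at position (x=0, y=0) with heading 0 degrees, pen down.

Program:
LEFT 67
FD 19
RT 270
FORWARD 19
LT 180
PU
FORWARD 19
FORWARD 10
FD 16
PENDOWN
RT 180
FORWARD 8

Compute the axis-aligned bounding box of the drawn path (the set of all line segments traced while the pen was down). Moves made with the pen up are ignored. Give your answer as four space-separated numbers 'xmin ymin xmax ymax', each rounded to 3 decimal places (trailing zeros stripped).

Executing turtle program step by step:
Start: pos=(0,0), heading=0, pen down
LT 67: heading 0 -> 67
FD 19: (0,0) -> (7.424,17.49) [heading=67, draw]
RT 270: heading 67 -> 157
FD 19: (7.424,17.49) -> (-10.066,24.913) [heading=157, draw]
LT 180: heading 157 -> 337
PU: pen up
FD 19: (-10.066,24.913) -> (7.424,17.49) [heading=337, move]
FD 10: (7.424,17.49) -> (16.629,13.582) [heading=337, move]
FD 16: (16.629,13.582) -> (31.357,7.331) [heading=337, move]
PD: pen down
RT 180: heading 337 -> 157
FD 8: (31.357,7.331) -> (23.993,10.456) [heading=157, draw]
Final: pos=(23.993,10.456), heading=157, 3 segment(s) drawn

Segment endpoints: x in {-10.066, 0, 7.424, 23.993, 31.357}, y in {0, 7.331, 10.456, 17.49, 24.913}
xmin=-10.066, ymin=0, xmax=31.357, ymax=24.913

Answer: -10.066 0 31.357 24.913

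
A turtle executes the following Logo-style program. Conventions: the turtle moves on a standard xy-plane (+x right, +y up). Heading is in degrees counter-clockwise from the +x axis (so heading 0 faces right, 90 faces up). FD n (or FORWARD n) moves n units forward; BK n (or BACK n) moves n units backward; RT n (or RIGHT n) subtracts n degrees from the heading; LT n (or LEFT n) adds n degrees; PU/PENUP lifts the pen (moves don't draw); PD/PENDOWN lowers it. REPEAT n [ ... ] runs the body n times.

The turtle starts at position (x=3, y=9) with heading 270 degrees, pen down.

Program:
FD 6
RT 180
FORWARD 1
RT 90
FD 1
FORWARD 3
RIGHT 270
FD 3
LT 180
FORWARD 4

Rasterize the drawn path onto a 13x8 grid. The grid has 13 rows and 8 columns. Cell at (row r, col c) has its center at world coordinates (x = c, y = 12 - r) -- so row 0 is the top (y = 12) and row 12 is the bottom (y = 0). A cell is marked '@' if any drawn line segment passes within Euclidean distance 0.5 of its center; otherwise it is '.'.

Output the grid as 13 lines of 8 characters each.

Segment 0: (3,9) -> (3,3)
Segment 1: (3,3) -> (3,4)
Segment 2: (3,4) -> (4,4)
Segment 3: (4,4) -> (7,4)
Segment 4: (7,4) -> (7,7)
Segment 5: (7,7) -> (7,3)

Answer: ........
........
........
...@....
...@....
...@...@
...@...@
...@...@
...@@@@@
...@...@
........
........
........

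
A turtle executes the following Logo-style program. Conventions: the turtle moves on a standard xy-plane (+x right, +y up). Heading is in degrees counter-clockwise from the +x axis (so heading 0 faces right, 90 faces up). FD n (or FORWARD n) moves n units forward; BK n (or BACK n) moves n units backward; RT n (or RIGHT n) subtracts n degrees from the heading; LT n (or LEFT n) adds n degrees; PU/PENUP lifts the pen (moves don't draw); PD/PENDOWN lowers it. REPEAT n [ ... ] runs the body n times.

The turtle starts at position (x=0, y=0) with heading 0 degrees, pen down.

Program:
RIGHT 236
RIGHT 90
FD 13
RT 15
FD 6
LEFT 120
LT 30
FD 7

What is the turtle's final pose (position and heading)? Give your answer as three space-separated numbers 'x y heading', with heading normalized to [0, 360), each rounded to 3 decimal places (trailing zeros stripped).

Answer: 9.579 10.559 169

Derivation:
Executing turtle program step by step:
Start: pos=(0,0), heading=0, pen down
RT 236: heading 0 -> 124
RT 90: heading 124 -> 34
FD 13: (0,0) -> (10.777,7.27) [heading=34, draw]
RT 15: heading 34 -> 19
FD 6: (10.777,7.27) -> (16.451,9.223) [heading=19, draw]
LT 120: heading 19 -> 139
LT 30: heading 139 -> 169
FD 7: (16.451,9.223) -> (9.579,10.559) [heading=169, draw]
Final: pos=(9.579,10.559), heading=169, 3 segment(s) drawn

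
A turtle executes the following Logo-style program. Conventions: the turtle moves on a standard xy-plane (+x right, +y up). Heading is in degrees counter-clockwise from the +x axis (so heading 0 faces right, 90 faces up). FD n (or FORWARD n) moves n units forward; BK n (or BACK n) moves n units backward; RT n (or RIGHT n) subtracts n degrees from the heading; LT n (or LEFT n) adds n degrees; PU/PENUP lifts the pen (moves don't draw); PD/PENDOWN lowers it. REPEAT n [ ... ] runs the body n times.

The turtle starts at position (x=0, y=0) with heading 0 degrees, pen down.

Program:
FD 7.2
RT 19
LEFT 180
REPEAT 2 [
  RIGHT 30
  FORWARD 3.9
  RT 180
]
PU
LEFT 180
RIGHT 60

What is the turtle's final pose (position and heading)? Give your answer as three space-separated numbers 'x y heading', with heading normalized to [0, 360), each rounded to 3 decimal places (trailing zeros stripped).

Executing turtle program step by step:
Start: pos=(0,0), heading=0, pen down
FD 7.2: (0,0) -> (7.2,0) [heading=0, draw]
RT 19: heading 0 -> 341
LT 180: heading 341 -> 161
REPEAT 2 [
  -- iteration 1/2 --
  RT 30: heading 161 -> 131
  FD 3.9: (7.2,0) -> (4.641,2.943) [heading=131, draw]
  RT 180: heading 131 -> 311
  -- iteration 2/2 --
  RT 30: heading 311 -> 281
  FD 3.9: (4.641,2.943) -> (5.386,-0.885) [heading=281, draw]
  RT 180: heading 281 -> 101
]
PU: pen up
LT 180: heading 101 -> 281
RT 60: heading 281 -> 221
Final: pos=(5.386,-0.885), heading=221, 3 segment(s) drawn

Answer: 5.386 -0.885 221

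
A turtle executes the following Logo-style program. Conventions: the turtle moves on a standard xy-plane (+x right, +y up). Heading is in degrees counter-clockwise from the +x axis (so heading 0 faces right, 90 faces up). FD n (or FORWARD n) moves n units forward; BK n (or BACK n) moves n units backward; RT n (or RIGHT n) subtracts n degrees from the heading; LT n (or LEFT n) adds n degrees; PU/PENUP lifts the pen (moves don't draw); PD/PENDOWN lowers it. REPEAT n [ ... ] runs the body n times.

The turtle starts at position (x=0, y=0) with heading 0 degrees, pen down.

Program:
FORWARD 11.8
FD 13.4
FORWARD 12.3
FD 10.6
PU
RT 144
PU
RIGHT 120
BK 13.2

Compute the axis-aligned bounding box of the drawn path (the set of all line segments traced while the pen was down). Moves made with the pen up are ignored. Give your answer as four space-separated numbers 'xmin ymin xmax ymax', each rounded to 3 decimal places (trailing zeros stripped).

Executing turtle program step by step:
Start: pos=(0,0), heading=0, pen down
FD 11.8: (0,0) -> (11.8,0) [heading=0, draw]
FD 13.4: (11.8,0) -> (25.2,0) [heading=0, draw]
FD 12.3: (25.2,0) -> (37.5,0) [heading=0, draw]
FD 10.6: (37.5,0) -> (48.1,0) [heading=0, draw]
PU: pen up
RT 144: heading 0 -> 216
PU: pen up
RT 120: heading 216 -> 96
BK 13.2: (48.1,0) -> (49.48,-13.128) [heading=96, move]
Final: pos=(49.48,-13.128), heading=96, 4 segment(s) drawn

Segment endpoints: x in {0, 11.8, 25.2, 37.5, 48.1}, y in {0}
xmin=0, ymin=0, xmax=48.1, ymax=0

Answer: 0 0 48.1 0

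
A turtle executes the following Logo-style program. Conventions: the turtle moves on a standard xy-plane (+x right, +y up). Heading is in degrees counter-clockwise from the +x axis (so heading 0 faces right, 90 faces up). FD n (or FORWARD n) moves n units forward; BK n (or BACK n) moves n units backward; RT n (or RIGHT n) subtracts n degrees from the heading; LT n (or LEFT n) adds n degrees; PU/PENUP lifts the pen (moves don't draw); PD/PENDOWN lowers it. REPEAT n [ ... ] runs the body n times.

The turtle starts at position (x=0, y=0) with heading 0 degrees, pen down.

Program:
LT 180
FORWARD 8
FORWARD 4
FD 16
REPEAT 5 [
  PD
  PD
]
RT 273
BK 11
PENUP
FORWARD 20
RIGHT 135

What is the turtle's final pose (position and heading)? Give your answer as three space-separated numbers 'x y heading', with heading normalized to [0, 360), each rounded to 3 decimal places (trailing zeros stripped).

Answer: -28.471 -8.988 132

Derivation:
Executing turtle program step by step:
Start: pos=(0,0), heading=0, pen down
LT 180: heading 0 -> 180
FD 8: (0,0) -> (-8,0) [heading=180, draw]
FD 4: (-8,0) -> (-12,0) [heading=180, draw]
FD 16: (-12,0) -> (-28,0) [heading=180, draw]
REPEAT 5 [
  -- iteration 1/5 --
  PD: pen down
  PD: pen down
  -- iteration 2/5 --
  PD: pen down
  PD: pen down
  -- iteration 3/5 --
  PD: pen down
  PD: pen down
  -- iteration 4/5 --
  PD: pen down
  PD: pen down
  -- iteration 5/5 --
  PD: pen down
  PD: pen down
]
RT 273: heading 180 -> 267
BK 11: (-28,0) -> (-27.424,10.985) [heading=267, draw]
PU: pen up
FD 20: (-27.424,10.985) -> (-28.471,-8.988) [heading=267, move]
RT 135: heading 267 -> 132
Final: pos=(-28.471,-8.988), heading=132, 4 segment(s) drawn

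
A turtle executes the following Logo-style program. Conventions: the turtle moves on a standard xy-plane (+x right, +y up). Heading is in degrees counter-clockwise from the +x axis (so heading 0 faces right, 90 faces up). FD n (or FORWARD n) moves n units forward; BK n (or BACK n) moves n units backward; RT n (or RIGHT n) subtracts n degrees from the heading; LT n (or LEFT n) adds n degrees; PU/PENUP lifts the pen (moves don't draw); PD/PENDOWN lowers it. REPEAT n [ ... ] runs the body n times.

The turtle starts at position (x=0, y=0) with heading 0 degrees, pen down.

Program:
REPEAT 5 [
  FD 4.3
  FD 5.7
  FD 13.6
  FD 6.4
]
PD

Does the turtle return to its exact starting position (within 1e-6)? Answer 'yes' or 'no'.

Answer: no

Derivation:
Executing turtle program step by step:
Start: pos=(0,0), heading=0, pen down
REPEAT 5 [
  -- iteration 1/5 --
  FD 4.3: (0,0) -> (4.3,0) [heading=0, draw]
  FD 5.7: (4.3,0) -> (10,0) [heading=0, draw]
  FD 13.6: (10,0) -> (23.6,0) [heading=0, draw]
  FD 6.4: (23.6,0) -> (30,0) [heading=0, draw]
  -- iteration 2/5 --
  FD 4.3: (30,0) -> (34.3,0) [heading=0, draw]
  FD 5.7: (34.3,0) -> (40,0) [heading=0, draw]
  FD 13.6: (40,0) -> (53.6,0) [heading=0, draw]
  FD 6.4: (53.6,0) -> (60,0) [heading=0, draw]
  -- iteration 3/5 --
  FD 4.3: (60,0) -> (64.3,0) [heading=0, draw]
  FD 5.7: (64.3,0) -> (70,0) [heading=0, draw]
  FD 13.6: (70,0) -> (83.6,0) [heading=0, draw]
  FD 6.4: (83.6,0) -> (90,0) [heading=0, draw]
  -- iteration 4/5 --
  FD 4.3: (90,0) -> (94.3,0) [heading=0, draw]
  FD 5.7: (94.3,0) -> (100,0) [heading=0, draw]
  FD 13.6: (100,0) -> (113.6,0) [heading=0, draw]
  FD 6.4: (113.6,0) -> (120,0) [heading=0, draw]
  -- iteration 5/5 --
  FD 4.3: (120,0) -> (124.3,0) [heading=0, draw]
  FD 5.7: (124.3,0) -> (130,0) [heading=0, draw]
  FD 13.6: (130,0) -> (143.6,0) [heading=0, draw]
  FD 6.4: (143.6,0) -> (150,0) [heading=0, draw]
]
PD: pen down
Final: pos=(150,0), heading=0, 20 segment(s) drawn

Start position: (0, 0)
Final position: (150, 0)
Distance = 150; >= 1e-6 -> NOT closed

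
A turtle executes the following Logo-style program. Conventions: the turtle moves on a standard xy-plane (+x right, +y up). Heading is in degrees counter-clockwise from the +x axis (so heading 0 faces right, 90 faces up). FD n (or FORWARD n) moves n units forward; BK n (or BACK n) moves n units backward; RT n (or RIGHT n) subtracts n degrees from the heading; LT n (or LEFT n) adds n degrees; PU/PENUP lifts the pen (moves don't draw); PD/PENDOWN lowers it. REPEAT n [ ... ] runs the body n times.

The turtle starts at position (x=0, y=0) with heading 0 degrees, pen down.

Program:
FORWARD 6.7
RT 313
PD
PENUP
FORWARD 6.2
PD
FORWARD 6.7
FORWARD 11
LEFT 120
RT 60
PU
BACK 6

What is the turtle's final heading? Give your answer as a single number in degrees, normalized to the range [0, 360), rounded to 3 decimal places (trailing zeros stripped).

Executing turtle program step by step:
Start: pos=(0,0), heading=0, pen down
FD 6.7: (0,0) -> (6.7,0) [heading=0, draw]
RT 313: heading 0 -> 47
PD: pen down
PU: pen up
FD 6.2: (6.7,0) -> (10.928,4.534) [heading=47, move]
PD: pen down
FD 6.7: (10.928,4.534) -> (15.498,9.434) [heading=47, draw]
FD 11: (15.498,9.434) -> (23,17.479) [heading=47, draw]
LT 120: heading 47 -> 167
RT 60: heading 167 -> 107
PU: pen up
BK 6: (23,17.479) -> (24.754,11.742) [heading=107, move]
Final: pos=(24.754,11.742), heading=107, 3 segment(s) drawn

Answer: 107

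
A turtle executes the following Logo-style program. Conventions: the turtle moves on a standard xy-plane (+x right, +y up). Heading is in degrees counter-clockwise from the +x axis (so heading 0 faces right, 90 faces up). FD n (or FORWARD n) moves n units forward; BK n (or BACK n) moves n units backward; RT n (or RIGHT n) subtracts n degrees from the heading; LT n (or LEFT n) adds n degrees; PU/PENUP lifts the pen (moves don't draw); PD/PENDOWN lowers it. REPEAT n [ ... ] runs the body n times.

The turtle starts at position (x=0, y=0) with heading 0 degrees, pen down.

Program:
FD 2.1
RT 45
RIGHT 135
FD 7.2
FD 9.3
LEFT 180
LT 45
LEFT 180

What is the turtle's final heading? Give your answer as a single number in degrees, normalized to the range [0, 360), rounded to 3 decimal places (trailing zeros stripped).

Answer: 225

Derivation:
Executing turtle program step by step:
Start: pos=(0,0), heading=0, pen down
FD 2.1: (0,0) -> (2.1,0) [heading=0, draw]
RT 45: heading 0 -> 315
RT 135: heading 315 -> 180
FD 7.2: (2.1,0) -> (-5.1,0) [heading=180, draw]
FD 9.3: (-5.1,0) -> (-14.4,0) [heading=180, draw]
LT 180: heading 180 -> 0
LT 45: heading 0 -> 45
LT 180: heading 45 -> 225
Final: pos=(-14.4,0), heading=225, 3 segment(s) drawn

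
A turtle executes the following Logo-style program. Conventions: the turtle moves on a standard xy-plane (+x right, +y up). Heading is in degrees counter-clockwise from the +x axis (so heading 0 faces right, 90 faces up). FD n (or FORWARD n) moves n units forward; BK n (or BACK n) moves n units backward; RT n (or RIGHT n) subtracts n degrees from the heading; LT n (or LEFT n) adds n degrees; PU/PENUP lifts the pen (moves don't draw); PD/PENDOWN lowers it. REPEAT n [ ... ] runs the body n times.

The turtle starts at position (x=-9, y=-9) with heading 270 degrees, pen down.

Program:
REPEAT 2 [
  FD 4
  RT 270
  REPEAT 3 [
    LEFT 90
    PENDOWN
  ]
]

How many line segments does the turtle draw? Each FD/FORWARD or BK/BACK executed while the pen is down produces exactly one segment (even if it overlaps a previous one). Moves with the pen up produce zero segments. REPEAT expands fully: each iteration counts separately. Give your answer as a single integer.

Executing turtle program step by step:
Start: pos=(-9,-9), heading=270, pen down
REPEAT 2 [
  -- iteration 1/2 --
  FD 4: (-9,-9) -> (-9,-13) [heading=270, draw]
  RT 270: heading 270 -> 0
  REPEAT 3 [
    -- iteration 1/3 --
    LT 90: heading 0 -> 90
    PD: pen down
    -- iteration 2/3 --
    LT 90: heading 90 -> 180
    PD: pen down
    -- iteration 3/3 --
    LT 90: heading 180 -> 270
    PD: pen down
  ]
  -- iteration 2/2 --
  FD 4: (-9,-13) -> (-9,-17) [heading=270, draw]
  RT 270: heading 270 -> 0
  REPEAT 3 [
    -- iteration 1/3 --
    LT 90: heading 0 -> 90
    PD: pen down
    -- iteration 2/3 --
    LT 90: heading 90 -> 180
    PD: pen down
    -- iteration 3/3 --
    LT 90: heading 180 -> 270
    PD: pen down
  ]
]
Final: pos=(-9,-17), heading=270, 2 segment(s) drawn
Segments drawn: 2

Answer: 2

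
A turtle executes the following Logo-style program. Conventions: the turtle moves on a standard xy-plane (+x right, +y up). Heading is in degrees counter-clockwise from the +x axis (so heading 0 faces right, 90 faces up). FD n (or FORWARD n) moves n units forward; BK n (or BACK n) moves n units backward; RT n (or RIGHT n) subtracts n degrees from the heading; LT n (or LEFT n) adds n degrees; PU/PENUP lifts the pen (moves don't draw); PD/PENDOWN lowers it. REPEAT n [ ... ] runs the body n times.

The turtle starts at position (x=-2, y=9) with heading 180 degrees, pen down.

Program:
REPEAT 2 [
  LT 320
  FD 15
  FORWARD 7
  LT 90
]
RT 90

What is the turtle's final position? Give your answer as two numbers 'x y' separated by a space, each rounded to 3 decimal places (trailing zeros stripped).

Answer: -40.519 19.321

Derivation:
Executing turtle program step by step:
Start: pos=(-2,9), heading=180, pen down
REPEAT 2 [
  -- iteration 1/2 --
  LT 320: heading 180 -> 140
  FD 15: (-2,9) -> (-13.491,18.642) [heading=140, draw]
  FD 7: (-13.491,18.642) -> (-18.853,23.141) [heading=140, draw]
  LT 90: heading 140 -> 230
  -- iteration 2/2 --
  LT 320: heading 230 -> 190
  FD 15: (-18.853,23.141) -> (-33.625,20.537) [heading=190, draw]
  FD 7: (-33.625,20.537) -> (-40.519,19.321) [heading=190, draw]
  LT 90: heading 190 -> 280
]
RT 90: heading 280 -> 190
Final: pos=(-40.519,19.321), heading=190, 4 segment(s) drawn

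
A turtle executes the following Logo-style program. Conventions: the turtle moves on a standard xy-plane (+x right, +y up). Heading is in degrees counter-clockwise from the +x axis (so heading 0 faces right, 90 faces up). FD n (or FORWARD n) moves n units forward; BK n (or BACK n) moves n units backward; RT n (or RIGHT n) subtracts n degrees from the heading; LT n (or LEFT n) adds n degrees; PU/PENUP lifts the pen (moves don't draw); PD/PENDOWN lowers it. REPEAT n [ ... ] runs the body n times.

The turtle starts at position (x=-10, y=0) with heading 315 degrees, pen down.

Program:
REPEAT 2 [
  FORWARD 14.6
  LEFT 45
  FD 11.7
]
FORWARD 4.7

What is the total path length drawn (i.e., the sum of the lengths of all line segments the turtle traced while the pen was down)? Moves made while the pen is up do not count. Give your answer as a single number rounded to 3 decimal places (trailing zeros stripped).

Answer: 57.3

Derivation:
Executing turtle program step by step:
Start: pos=(-10,0), heading=315, pen down
REPEAT 2 [
  -- iteration 1/2 --
  FD 14.6: (-10,0) -> (0.324,-10.324) [heading=315, draw]
  LT 45: heading 315 -> 0
  FD 11.7: (0.324,-10.324) -> (12.024,-10.324) [heading=0, draw]
  -- iteration 2/2 --
  FD 14.6: (12.024,-10.324) -> (26.624,-10.324) [heading=0, draw]
  LT 45: heading 0 -> 45
  FD 11.7: (26.624,-10.324) -> (34.897,-2.051) [heading=45, draw]
]
FD 4.7: (34.897,-2.051) -> (38.22,1.273) [heading=45, draw]
Final: pos=(38.22,1.273), heading=45, 5 segment(s) drawn

Segment lengths:
  seg 1: (-10,0) -> (0.324,-10.324), length = 14.6
  seg 2: (0.324,-10.324) -> (12.024,-10.324), length = 11.7
  seg 3: (12.024,-10.324) -> (26.624,-10.324), length = 14.6
  seg 4: (26.624,-10.324) -> (34.897,-2.051), length = 11.7
  seg 5: (34.897,-2.051) -> (38.22,1.273), length = 4.7
Total = 57.3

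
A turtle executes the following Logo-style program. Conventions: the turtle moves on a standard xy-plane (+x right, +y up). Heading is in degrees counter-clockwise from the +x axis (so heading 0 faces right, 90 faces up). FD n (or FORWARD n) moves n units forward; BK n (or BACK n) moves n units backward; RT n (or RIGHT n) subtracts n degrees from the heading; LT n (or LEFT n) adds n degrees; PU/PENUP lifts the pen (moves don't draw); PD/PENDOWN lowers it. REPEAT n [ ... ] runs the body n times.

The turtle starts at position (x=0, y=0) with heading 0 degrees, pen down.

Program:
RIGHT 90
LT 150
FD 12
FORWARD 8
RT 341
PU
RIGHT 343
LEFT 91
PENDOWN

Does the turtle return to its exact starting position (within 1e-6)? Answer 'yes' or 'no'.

Executing turtle program step by step:
Start: pos=(0,0), heading=0, pen down
RT 90: heading 0 -> 270
LT 150: heading 270 -> 60
FD 12: (0,0) -> (6,10.392) [heading=60, draw]
FD 8: (6,10.392) -> (10,17.321) [heading=60, draw]
RT 341: heading 60 -> 79
PU: pen up
RT 343: heading 79 -> 96
LT 91: heading 96 -> 187
PD: pen down
Final: pos=(10,17.321), heading=187, 2 segment(s) drawn

Start position: (0, 0)
Final position: (10, 17.321)
Distance = 20; >= 1e-6 -> NOT closed

Answer: no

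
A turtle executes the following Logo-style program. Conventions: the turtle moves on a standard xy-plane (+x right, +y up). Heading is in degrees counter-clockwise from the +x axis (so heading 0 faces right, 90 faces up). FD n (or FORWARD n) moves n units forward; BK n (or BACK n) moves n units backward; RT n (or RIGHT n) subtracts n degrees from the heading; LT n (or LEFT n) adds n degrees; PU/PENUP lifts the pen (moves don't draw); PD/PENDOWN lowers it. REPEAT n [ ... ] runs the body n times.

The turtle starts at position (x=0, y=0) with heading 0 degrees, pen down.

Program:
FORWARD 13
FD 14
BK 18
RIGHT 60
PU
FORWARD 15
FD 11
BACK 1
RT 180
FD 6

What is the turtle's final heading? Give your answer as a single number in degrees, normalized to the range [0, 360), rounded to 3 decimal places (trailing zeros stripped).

Executing turtle program step by step:
Start: pos=(0,0), heading=0, pen down
FD 13: (0,0) -> (13,0) [heading=0, draw]
FD 14: (13,0) -> (27,0) [heading=0, draw]
BK 18: (27,0) -> (9,0) [heading=0, draw]
RT 60: heading 0 -> 300
PU: pen up
FD 15: (9,0) -> (16.5,-12.99) [heading=300, move]
FD 11: (16.5,-12.99) -> (22,-22.517) [heading=300, move]
BK 1: (22,-22.517) -> (21.5,-21.651) [heading=300, move]
RT 180: heading 300 -> 120
FD 6: (21.5,-21.651) -> (18.5,-16.454) [heading=120, move]
Final: pos=(18.5,-16.454), heading=120, 3 segment(s) drawn

Answer: 120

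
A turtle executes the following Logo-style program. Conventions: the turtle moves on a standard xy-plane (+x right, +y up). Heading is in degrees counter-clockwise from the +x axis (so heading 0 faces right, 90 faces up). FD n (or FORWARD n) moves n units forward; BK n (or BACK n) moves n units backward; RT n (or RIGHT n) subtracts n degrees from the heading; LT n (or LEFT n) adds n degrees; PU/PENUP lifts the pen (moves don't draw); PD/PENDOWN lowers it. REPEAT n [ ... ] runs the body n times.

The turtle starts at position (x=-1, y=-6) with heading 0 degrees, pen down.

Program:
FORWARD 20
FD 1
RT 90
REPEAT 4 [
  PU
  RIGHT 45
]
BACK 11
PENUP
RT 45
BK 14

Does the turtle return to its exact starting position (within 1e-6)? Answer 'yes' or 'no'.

Answer: no

Derivation:
Executing turtle program step by step:
Start: pos=(-1,-6), heading=0, pen down
FD 20: (-1,-6) -> (19,-6) [heading=0, draw]
FD 1: (19,-6) -> (20,-6) [heading=0, draw]
RT 90: heading 0 -> 270
REPEAT 4 [
  -- iteration 1/4 --
  PU: pen up
  RT 45: heading 270 -> 225
  -- iteration 2/4 --
  PU: pen up
  RT 45: heading 225 -> 180
  -- iteration 3/4 --
  PU: pen up
  RT 45: heading 180 -> 135
  -- iteration 4/4 --
  PU: pen up
  RT 45: heading 135 -> 90
]
BK 11: (20,-6) -> (20,-17) [heading=90, move]
PU: pen up
RT 45: heading 90 -> 45
BK 14: (20,-17) -> (10.101,-26.899) [heading=45, move]
Final: pos=(10.101,-26.899), heading=45, 2 segment(s) drawn

Start position: (-1, -6)
Final position: (10.101, -26.899)
Distance = 23.665; >= 1e-6 -> NOT closed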